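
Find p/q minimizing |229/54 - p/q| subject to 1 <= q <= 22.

Expand x = 229/54 as a continued fraction with the Euclidean algorithm:
  229 = 4*54 + 13, so a_0 = 4.
  54 = 4*13 + 2, so a_1 = 4.
  13 = 6*2 + 1, so a_2 = 6.
  2 = 2*1 + 0, so a_3 = 2.
so x = [4; 4, 6, 2].
Convergents (p_i = a_i*p_{i-1} + p_{i-2}, q_i = a_i*q_{i-1} + q_{i-2} with p_{-2}=0, p_{-1}=1, q_{-2}=1, q_{-1}=0), until the denominator exceeds 22:
  i=0: a_0=4, p_0 = 4*1 + 0 = 4, q_0 = 4*0 + 1 = 1.
  i=1: a_1=4, p_1 = 4*4 + 1 = 17, q_1 = 4*1 + 0 = 4.
  i=2: a_2=6, p_2 = 6*17 + 4 = 106, q_2 = 6*4 + 1 = 25.
q_2 = 25 > 22, so the last convergent with denominator <= 22 is p_1/q_1 = 17/4.
The closest fraction with denominator <= 22 is either p_1/q_1 or the intermediate fraction (k*p_1 + p_0)/(k*q_1 + q_0) with the largest k >= 1 whose denominator stays <= 22; these approach x as k grows, and every other convergent or intermediate fraction in range is farther away.
Largest k: floor((22 - q_0)/q_1) = floor((22 - 1)/4) = 5.
That gives (5*17 + 4)/(5*4 + 1) = 89/21.
Compare the errors: |x - 17/4| = |229*4 - 17*54|/(54*4) = 2/216, and |x - 89/21| = |229*21 - 89*54|/(54*21) = 3/1134.
Cross-multiplying, 3*216 = 648 < 2268 = 2*1134, so 3/1134 is smaller: the intermediate fraction 89/21 is closer to x than 17/4.

89/21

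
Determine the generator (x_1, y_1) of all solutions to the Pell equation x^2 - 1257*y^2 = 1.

First expand sqrt(1257) as a continued fraction. With x_i = (sqrt(1257) + m_i)/d_i and (m_0, d_0) = (0, 1): a_0 = floor(sqrt(1257)) = 35, since 35^2 = 1225 <= 1257 < 1296 = 36^2.
Iterate m_{i+1} = d_i*a_i - m_i, d_{i+1} = (1257 - m_{i+1}^2)/d_i, a_{i+1} = floor((a_0 + m_{i+1})/d_{i+1}):
  m_1 = 1*35 - 0 = 35, d_1 = (1257 - 35^2)/1 = 32/1 = 32, a_1 = floor((35 + 35)/32) = 2.
  m_2 = 32*2 - 35 = 29, d_2 = (1257 - 29^2)/32 = 416/32 = 13, a_2 = floor((35 + 29)/13) = 4.
  m_3 = 13*4 - 29 = 23, d_3 = (1257 - 23^2)/13 = 728/13 = 56, a_3 = floor((35 + 23)/56) = 1.
  m_4 = 56*1 - 23 = 33, d_4 = (1257 - 33^2)/56 = 168/56 = 3, a_4 = floor((35 + 33)/3) = 22.
  m_5 = 3*22 - 33 = 33, d_5 = (1257 - 33^2)/3 = 168/3 = 56, a_5 = floor((35 + 33)/56) = 1.
  m_6 = 56*1 - 33 = 23, d_6 = (1257 - 23^2)/56 = 728/56 = 13, a_6 = floor((35 + 23)/13) = 4.
  m_7 = 13*4 - 23 = 29, d_7 = (1257 - 29^2)/13 = 416/13 = 32, a_7 = floor((35 + 29)/32) = 2.
  m_8 = 32*2 - 29 = 35, d_8 = (1257 - 35^2)/32 = 32/32 = 1, a_8 = floor((35 + 35)/1) = 70.
  m_9 = 1*70 - 35 = 35, d_9 = (1257 - 35^2)/1 = 32/1 = 32: (m_9, d_9) = (m_1, d_1) = (35, 32), so from here the quotients repeat a_1, ..., a_8; the period length is 8.
So sqrt(1257) = [35; (2, 4, 1, 22, 1, 4, 2, 70)] with period length k = 8.
k is even, so the fundamental solution of x^2 - 1257y^2 = 1 is (p_{k-1}, q_{k-1}) = (p_7, q_7); compute convergents through index 7.
Convergents (p_i = a_i*p_{i-1} + p_{i-2}, q_i = a_i*q_{i-1} + q_{i-2} with p_{-2}=0, p_{-1}=1, q_{-2}=1, q_{-1}=0):
  i=0: a_0=35, p_0 = 35*1 + 0 = 35, q_0 = 35*0 + 1 = 1.
  i=1: a_1=2, p_1 = 2*35 + 1 = 71, q_1 = 2*1 + 0 = 2.
  i=2: a_2=4, p_2 = 4*71 + 35 = 319, q_2 = 4*2 + 1 = 9.
  i=3: a_3=1, p_3 = 1*319 + 71 = 390, q_3 = 1*9 + 2 = 11.
  i=4: a_4=22, p_4 = 22*390 + 319 = 8899, q_4 = 22*11 + 9 = 251.
  i=5: a_5=1, p_5 = 1*8899 + 390 = 9289, q_5 = 1*251 + 11 = 262.
  i=6: a_6=4, p_6 = 4*9289 + 8899 = 46055, q_6 = 4*262 + 251 = 1299.
  i=7: a_7=2, p_7 = 2*46055 + 9289 = 101399, q_7 = 2*1299 + 262 = 2860.
Check: 101399^2 - 1257*2860^2 = 10281757201 - 10281757200 = 1, so (x, y) = (101399, 2860) solves the equation, and by the theorem it is the least positive solution.

(x, y) = (101399, 2860)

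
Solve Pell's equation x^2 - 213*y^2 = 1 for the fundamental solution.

(x, y) = (194399, 13320)

First expand sqrt(213) as a continued fraction. With x_i = (sqrt(213) + m_i)/d_i and (m_0, d_0) = (0, 1): a_0 = floor(sqrt(213)) = 14, since 14^2 = 196 <= 213 < 225 = 15^2.
Iterate m_{i+1} = d_i*a_i - m_i, d_{i+1} = (213 - m_{i+1}^2)/d_i, a_{i+1} = floor((a_0 + m_{i+1})/d_{i+1}):
  m_1 = 1*14 - 0 = 14, d_1 = (213 - 14^2)/1 = 17/1 = 17, a_1 = floor((14 + 14)/17) = 1.
  m_2 = 17*1 - 14 = 3, d_2 = (213 - 3^2)/17 = 204/17 = 12, a_2 = floor((14 + 3)/12) = 1.
  m_3 = 12*1 - 3 = 9, d_3 = (213 - 9^2)/12 = 132/12 = 11, a_3 = floor((14 + 9)/11) = 2.
  m_4 = 11*2 - 9 = 13, d_4 = (213 - 13^2)/11 = 44/11 = 4, a_4 = floor((14 + 13)/4) = 6.
  m_5 = 4*6 - 13 = 11, d_5 = (213 - 11^2)/4 = 92/4 = 23, a_5 = floor((14 + 11)/23) = 1.
  m_6 = 23*1 - 11 = 12, d_6 = (213 - 12^2)/23 = 69/23 = 3, a_6 = floor((14 + 12)/3) = 8.
  m_7 = 3*8 - 12 = 12, d_7 = (213 - 12^2)/3 = 69/3 = 23, a_7 = floor((14 + 12)/23) = 1.
  m_8 = 23*1 - 12 = 11, d_8 = (213 - 11^2)/23 = 92/23 = 4, a_8 = floor((14 + 11)/4) = 6.
  m_9 = 4*6 - 11 = 13, d_9 = (213 - 13^2)/4 = 44/4 = 11, a_9 = floor((14 + 13)/11) = 2.
  m_10 = 11*2 - 13 = 9, d_10 = (213 - 9^2)/11 = 132/11 = 12, a_10 = floor((14 + 9)/12) = 1.
  m_11 = 12*1 - 9 = 3, d_11 = (213 - 3^2)/12 = 204/12 = 17, a_11 = floor((14 + 3)/17) = 1.
  m_12 = 17*1 - 3 = 14, d_12 = (213 - 14^2)/17 = 17/17 = 1, a_12 = floor((14 + 14)/1) = 28.
  m_13 = 1*28 - 14 = 14, d_13 = (213 - 14^2)/1 = 17/1 = 17: (m_13, d_13) = (m_1, d_1) = (14, 17), so from here the quotients repeat a_1, ..., a_12; the period length is 12.
So sqrt(213) = [14; (1, 1, 2, 6, 1, 8, 1, 6, 2, 1, 1, 28)] with period length k = 12.
k is even, so the fundamental solution of x^2 - 213y^2 = 1 is (p_{k-1}, q_{k-1}) = (p_11, q_11); compute convergents through index 11.
Convergents (p_i = a_i*p_{i-1} + p_{i-2}, q_i = a_i*q_{i-1} + q_{i-2} with p_{-2}=0, p_{-1}=1, q_{-2}=1, q_{-1}=0):
  i=0: a_0=14, p_0 = 14*1 + 0 = 14, q_0 = 14*0 + 1 = 1.
  i=1: a_1=1, p_1 = 1*14 + 1 = 15, q_1 = 1*1 + 0 = 1.
  i=2: a_2=1, p_2 = 1*15 + 14 = 29, q_2 = 1*1 + 1 = 2.
  i=3: a_3=2, p_3 = 2*29 + 15 = 73, q_3 = 2*2 + 1 = 5.
  i=4: a_4=6, p_4 = 6*73 + 29 = 467, q_4 = 6*5 + 2 = 32.
  i=5: a_5=1, p_5 = 1*467 + 73 = 540, q_5 = 1*32 + 5 = 37.
  i=6: a_6=8, p_6 = 8*540 + 467 = 4787, q_6 = 8*37 + 32 = 328.
  i=7: a_7=1, p_7 = 1*4787 + 540 = 5327, q_7 = 1*328 + 37 = 365.
  i=8: a_8=6, p_8 = 6*5327 + 4787 = 36749, q_8 = 6*365 + 328 = 2518.
  i=9: a_9=2, p_9 = 2*36749 + 5327 = 78825, q_9 = 2*2518 + 365 = 5401.
  i=10: a_10=1, p_10 = 1*78825 + 36749 = 115574, q_10 = 1*5401 + 2518 = 7919.
  i=11: a_11=1, p_11 = 1*115574 + 78825 = 194399, q_11 = 1*7919 + 5401 = 13320.
Check: 194399^2 - 213*13320^2 = 37790971201 - 37790971200 = 1, so (x, y) = (194399, 13320) solves the equation, and by the theorem it is the least positive solution.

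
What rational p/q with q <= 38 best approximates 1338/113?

Expand x = 1338/113 as a continued fraction with the Euclidean algorithm:
  1338 = 11*113 + 95, so a_0 = 11.
  113 = 1*95 + 18, so a_1 = 1.
  95 = 5*18 + 5, so a_2 = 5.
  18 = 3*5 + 3, so a_3 = 3.
  5 = 1*3 + 2, so a_4 = 1.
  3 = 1*2 + 1, so a_5 = 1.
  2 = 2*1 + 0, so a_6 = 2.
so x = [11; 1, 5, 3, 1, 1, 2].
Convergents (p_i = a_i*p_{i-1} + p_{i-2}, q_i = a_i*q_{i-1} + q_{i-2} with p_{-2}=0, p_{-1}=1, q_{-2}=1, q_{-1}=0), until the denominator exceeds 38:
  i=0: a_0=11, p_0 = 11*1 + 0 = 11, q_0 = 11*0 + 1 = 1.
  i=1: a_1=1, p_1 = 1*11 + 1 = 12, q_1 = 1*1 + 0 = 1.
  i=2: a_2=5, p_2 = 5*12 + 11 = 71, q_2 = 5*1 + 1 = 6.
  i=3: a_3=3, p_3 = 3*71 + 12 = 225, q_3 = 3*6 + 1 = 19.
  i=4: a_4=1, p_4 = 1*225 + 71 = 296, q_4 = 1*19 + 6 = 25.
  i=5: a_5=1, p_5 = 1*296 + 225 = 521, q_5 = 1*25 + 19 = 44.
q_5 = 44 > 38, so the last convergent with denominator <= 38 is p_4/q_4 = 296/25.
The closest fraction with denominator <= 38 is either p_4/q_4 or the intermediate fraction (k*p_4 + p_3)/(k*q_4 + q_3) with the largest k >= 1 whose denominator stays <= 38; these approach x as k grows, and every other convergent or intermediate fraction in range is farther away.
Largest k: floor((38 - q_3)/q_4) = floor((38 - 19)/25) = 0.
Since k = 0, no intermediate fraction beyond p_4/q_4 has denominator <= 38, so the convergent 296/25 is the closest (its error is |1338*25 - 296*113|/(113*25) = 2/2825).

296/25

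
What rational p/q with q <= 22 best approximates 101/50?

Expand x = 101/50 as a continued fraction with the Euclidean algorithm:
  101 = 2*50 + 1, so a_0 = 2.
  50 = 50*1 + 0, so a_1 = 50.
so x = [2; 50].
Convergents (p_i = a_i*p_{i-1} + p_{i-2}, q_i = a_i*q_{i-1} + q_{i-2} with p_{-2}=0, p_{-1}=1, q_{-2}=1, q_{-1}=0), until the denominator exceeds 22:
  i=0: a_0=2, p_0 = 2*1 + 0 = 2, q_0 = 2*0 + 1 = 1.
  i=1: a_1=50, p_1 = 50*2 + 1 = 101, q_1 = 50*1 + 0 = 50.
q_1 = 50 > 22, so the last convergent with denominator <= 22 is p_0/q_0 = 2/1.
The closest fraction with denominator <= 22 is either p_0/q_0 or the intermediate fraction (k*p_0 + p_{-1})/(k*q_0 + q_{-1}) with the largest k >= 1 whose denominator stays <= 22; these approach x as k grows, and every other convergent or intermediate fraction in range is farther away.
Largest k: floor((22 - q_{-1})/q_0) = floor((22 - 0)/1) = 22 (using the seeds p_{-1} = 1, q_{-1} = 0).
That gives (22*2 + 1)/(22*1 + 0) = 45/22.
Compare the errors: |x - 2/1| = |101*1 - 2*50|/(50*1) = 1/50, and |x - 45/22| = |101*22 - 45*50|/(50*22) = 28/1100.
Cross-multiplying, 1*1100 = 1100 < 1400 = 28*50, so 1/50 is smaller: the convergent 2/1 is closer to x than 45/22.

2/1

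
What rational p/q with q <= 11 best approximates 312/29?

Expand x = 312/29 as a continued fraction with the Euclidean algorithm:
  312 = 10*29 + 22, so a_0 = 10.
  29 = 1*22 + 7, so a_1 = 1.
  22 = 3*7 + 1, so a_2 = 3.
  7 = 7*1 + 0, so a_3 = 7.
so x = [10; 1, 3, 7].
Convergents (p_i = a_i*p_{i-1} + p_{i-2}, q_i = a_i*q_{i-1} + q_{i-2} with p_{-2}=0, p_{-1}=1, q_{-2}=1, q_{-1}=0), until the denominator exceeds 11:
  i=0: a_0=10, p_0 = 10*1 + 0 = 10, q_0 = 10*0 + 1 = 1.
  i=1: a_1=1, p_1 = 1*10 + 1 = 11, q_1 = 1*1 + 0 = 1.
  i=2: a_2=3, p_2 = 3*11 + 10 = 43, q_2 = 3*1 + 1 = 4.
  i=3: a_3=7, p_3 = 7*43 + 11 = 312, q_3 = 7*4 + 1 = 29.
q_3 = 29 > 11, so the last convergent with denominator <= 11 is p_2/q_2 = 43/4.
The closest fraction with denominator <= 11 is either p_2/q_2 or the intermediate fraction (k*p_2 + p_1)/(k*q_2 + q_1) with the largest k >= 1 whose denominator stays <= 11; these approach x as k grows, and every other convergent or intermediate fraction in range is farther away.
Largest k: floor((11 - q_1)/q_2) = floor((11 - 1)/4) = 2.
That gives (2*43 + 11)/(2*4 + 1) = 97/9.
Compare the errors: |x - 43/4| = |312*4 - 43*29|/(29*4) = 1/116, and |x - 97/9| = |312*9 - 97*29|/(29*9) = 5/261.
Cross-multiplying, 1*261 = 261 < 580 = 5*116, so 1/116 is smaller: the convergent 43/4 is closer to x than 97/9.

43/4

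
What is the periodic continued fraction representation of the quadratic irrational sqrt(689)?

Write x_i = (sqrt(689) + m_i)/d_i with (m_0, d_0) = (0, 1). a_0 = floor(sqrt(689)) = 26, since 26^2 = 676 <= 689 < 729 = 27^2.
Iterate m_{i+1} = d_i*a_i - m_i, d_{i+1} = (689 - m_{i+1}^2)/d_i, a_{i+1} = floor((a_0 + m_{i+1})/d_{i+1}):
  m_1 = 1*26 - 0 = 26, d_1 = (689 - 26^2)/1 = 13/1 = 13, a_1 = floor((26 + 26)/13) = 4.
  m_2 = 13*4 - 26 = 26, d_2 = (689 - 26^2)/13 = 13/13 = 1, a_2 = floor((26 + 26)/1) = 52.
  m_3 = 1*52 - 26 = 26, d_3 = (689 - 26^2)/1 = 13/1 = 13: (m_3, d_3) = (m_1, d_1) = (26, 13), so from here the quotients repeat a_1, a_2; the period length is 2.
Hence the expansion of sqrt(689) is a_0 = 26 followed by the repeating block 4, 52 (period 2).

[26; (4, 52)]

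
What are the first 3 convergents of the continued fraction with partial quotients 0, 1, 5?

Using the convergent recurrence p_i = a_i*p_{i-1} + p_{i-2}, q_i = a_i*q_{i-1} + q_{i-2} with p_{-2}=0, p_{-1}=1, q_{-2}=1, q_{-1}=0:
  i=0: a_0=0, p_0 = 0*1 + 0 = 0, q_0 = 0*0 + 1 = 1.
  i=1: a_1=1, p_1 = 1*0 + 1 = 1, q_1 = 1*1 + 0 = 1.
  i=2: a_2=5, p_2 = 5*1 + 0 = 5, q_2 = 5*1 + 1 = 6.

0/1, 1/1, 5/6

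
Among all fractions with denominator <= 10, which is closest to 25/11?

16/7

Expand x = 25/11 as a continued fraction with the Euclidean algorithm:
  25 = 2*11 + 3, so a_0 = 2.
  11 = 3*3 + 2, so a_1 = 3.
  3 = 1*2 + 1, so a_2 = 1.
  2 = 2*1 + 0, so a_3 = 2.
so x = [2; 3, 1, 2].
Convergents (p_i = a_i*p_{i-1} + p_{i-2}, q_i = a_i*q_{i-1} + q_{i-2} with p_{-2}=0, p_{-1}=1, q_{-2}=1, q_{-1}=0), until the denominator exceeds 10:
  i=0: a_0=2, p_0 = 2*1 + 0 = 2, q_0 = 2*0 + 1 = 1.
  i=1: a_1=3, p_1 = 3*2 + 1 = 7, q_1 = 3*1 + 0 = 3.
  i=2: a_2=1, p_2 = 1*7 + 2 = 9, q_2 = 1*3 + 1 = 4.
  i=3: a_3=2, p_3 = 2*9 + 7 = 25, q_3 = 2*4 + 3 = 11.
q_3 = 11 > 10, so the last convergent with denominator <= 10 is p_2/q_2 = 9/4.
The closest fraction with denominator <= 10 is either p_2/q_2 or the intermediate fraction (k*p_2 + p_1)/(k*q_2 + q_1) with the largest k >= 1 whose denominator stays <= 10; these approach x as k grows, and every other convergent or intermediate fraction in range is farther away.
Largest k: floor((10 - q_1)/q_2) = floor((10 - 3)/4) = 1.
That gives (1*9 + 7)/(1*4 + 3) = 16/7.
Compare the errors: |x - 9/4| = |25*4 - 9*11|/(11*4) = 1/44, and |x - 16/7| = |25*7 - 16*11|/(11*7) = 1/77.
Cross-multiplying, 1*44 = 44 < 77 = 1*77, so 1/77 is smaller: the intermediate fraction 16/7 is closer to x than 9/4.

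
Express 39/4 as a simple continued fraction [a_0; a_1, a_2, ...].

Run the Euclidean algorithm on 39 and 4; the successive quotients are the partial quotients a_0, a_1, ... (each step inverts the fractional part left over by the previous one):
  39 = 9*4 + 3, so a_0 = 9.
  4 = 1*3 + 1, so a_1 = 1.
  3 = 3*1 + 0, so a_2 = 3.
The remainder reaches 0 after 3 divisions, so the expansion has 3 partial quotients, read off in order.

[9; 1, 3]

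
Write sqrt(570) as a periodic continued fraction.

[23; (1, 6, 1, 46)]

Write x_i = (sqrt(570) + m_i)/d_i with (m_0, d_0) = (0, 1). a_0 = floor(sqrt(570)) = 23, since 23^2 = 529 <= 570 < 576 = 24^2.
Iterate m_{i+1} = d_i*a_i - m_i, d_{i+1} = (570 - m_{i+1}^2)/d_i, a_{i+1} = floor((a_0 + m_{i+1})/d_{i+1}):
  m_1 = 1*23 - 0 = 23, d_1 = (570 - 23^2)/1 = 41/1 = 41, a_1 = floor((23 + 23)/41) = 1.
  m_2 = 41*1 - 23 = 18, d_2 = (570 - 18^2)/41 = 246/41 = 6, a_2 = floor((23 + 18)/6) = 6.
  m_3 = 6*6 - 18 = 18, d_3 = (570 - 18^2)/6 = 246/6 = 41, a_3 = floor((23 + 18)/41) = 1.
  m_4 = 41*1 - 18 = 23, d_4 = (570 - 23^2)/41 = 41/41 = 1, a_4 = floor((23 + 23)/1) = 46.
  m_5 = 1*46 - 23 = 23, d_5 = (570 - 23^2)/1 = 41/1 = 41: (m_5, d_5) = (m_1, d_1) = (23, 41), so from here the quotients repeat a_1, ..., a_4; the period length is 4.
Hence the expansion of sqrt(570) is a_0 = 23 followed by the repeating block 1, 6, 1, 46 (period 4).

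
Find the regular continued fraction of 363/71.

Run the Euclidean algorithm on 363 and 71; the successive quotients are the partial quotients a_0, a_1, ... (each step inverts the fractional part left over by the previous one):
  363 = 5*71 + 8, so a_0 = 5.
  71 = 8*8 + 7, so a_1 = 8.
  8 = 1*7 + 1, so a_2 = 1.
  7 = 7*1 + 0, so a_3 = 7.
The remainder reaches 0 after 4 divisions, so the expansion has 4 partial quotients, read off in order.

[5; 8, 1, 7]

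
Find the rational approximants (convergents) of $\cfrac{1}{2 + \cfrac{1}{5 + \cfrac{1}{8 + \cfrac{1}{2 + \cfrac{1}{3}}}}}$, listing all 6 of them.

0/1, 1/2, 5/11, 41/90, 87/191, 302/663

Using the convergent recurrence p_i = a_i*p_{i-1} + p_{i-2}, q_i = a_i*q_{i-1} + q_{i-2} with p_{-2}=0, p_{-1}=1, q_{-2}=1, q_{-1}=0:
  i=0: a_0=0, p_0 = 0*1 + 0 = 0, q_0 = 0*0 + 1 = 1.
  i=1: a_1=2, p_1 = 2*0 + 1 = 1, q_1 = 2*1 + 0 = 2.
  i=2: a_2=5, p_2 = 5*1 + 0 = 5, q_2 = 5*2 + 1 = 11.
  i=3: a_3=8, p_3 = 8*5 + 1 = 41, q_3 = 8*11 + 2 = 90.
  i=4: a_4=2, p_4 = 2*41 + 5 = 87, q_4 = 2*90 + 11 = 191.
  i=5: a_5=3, p_5 = 3*87 + 41 = 302, q_5 = 3*191 + 90 = 663.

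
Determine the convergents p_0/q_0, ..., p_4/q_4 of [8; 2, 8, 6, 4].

Using the convergent recurrence p_i = a_i*p_{i-1} + p_{i-2}, q_i = a_i*q_{i-1} + q_{i-2} with p_{-2}=0, p_{-1}=1, q_{-2}=1, q_{-1}=0:
  i=0: a_0=8, p_0 = 8*1 + 0 = 8, q_0 = 8*0 + 1 = 1.
  i=1: a_1=2, p_1 = 2*8 + 1 = 17, q_1 = 2*1 + 0 = 2.
  i=2: a_2=8, p_2 = 8*17 + 8 = 144, q_2 = 8*2 + 1 = 17.
  i=3: a_3=6, p_3 = 6*144 + 17 = 881, q_3 = 6*17 + 2 = 104.
  i=4: a_4=4, p_4 = 4*881 + 144 = 3668, q_4 = 4*104 + 17 = 433.

8/1, 17/2, 144/17, 881/104, 3668/433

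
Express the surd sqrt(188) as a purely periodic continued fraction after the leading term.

Write x_i = (sqrt(188) + m_i)/d_i with (m_0, d_0) = (0, 1). a_0 = floor(sqrt(188)) = 13, since 13^2 = 169 <= 188 < 196 = 14^2.
Iterate m_{i+1} = d_i*a_i - m_i, d_{i+1} = (188 - m_{i+1}^2)/d_i, a_{i+1} = floor((a_0 + m_{i+1})/d_{i+1}):
  m_1 = 1*13 - 0 = 13, d_1 = (188 - 13^2)/1 = 19/1 = 19, a_1 = floor((13 + 13)/19) = 1.
  m_2 = 19*1 - 13 = 6, d_2 = (188 - 6^2)/19 = 152/19 = 8, a_2 = floor((13 + 6)/8) = 2.
  m_3 = 8*2 - 6 = 10, d_3 = (188 - 10^2)/8 = 88/8 = 11, a_3 = floor((13 + 10)/11) = 2.
  m_4 = 11*2 - 10 = 12, d_4 = (188 - 12^2)/11 = 44/11 = 4, a_4 = floor((13 + 12)/4) = 6.
  m_5 = 4*6 - 12 = 12, d_5 = (188 - 12^2)/4 = 44/4 = 11, a_5 = floor((13 + 12)/11) = 2.
  m_6 = 11*2 - 12 = 10, d_6 = (188 - 10^2)/11 = 88/11 = 8, a_6 = floor((13 + 10)/8) = 2.
  m_7 = 8*2 - 10 = 6, d_7 = (188 - 6^2)/8 = 152/8 = 19, a_7 = floor((13 + 6)/19) = 1.
  m_8 = 19*1 - 6 = 13, d_8 = (188 - 13^2)/19 = 19/19 = 1, a_8 = floor((13 + 13)/1) = 26.
  m_9 = 1*26 - 13 = 13, d_9 = (188 - 13^2)/1 = 19/1 = 19: (m_9, d_9) = (m_1, d_1) = (13, 19), so from here the quotients repeat a_1, ..., a_8; the period length is 8.
Hence the expansion of sqrt(188) is a_0 = 13 followed by the repeating block 1, 2, 2, 6, 2, 2, 1, 26 (period 8).

[13; (1, 2, 2, 6, 2, 2, 1, 26)]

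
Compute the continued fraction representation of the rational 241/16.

[15; 16]

Run the Euclidean algorithm on 241 and 16; the successive quotients are the partial quotients a_0, a_1, ... (each step inverts the fractional part left over by the previous one):
  241 = 15*16 + 1, so a_0 = 15.
  16 = 16*1 + 0, so a_1 = 16.
The remainder reaches 0 after 2 divisions, so the expansion has 2 partial quotients, read off in order.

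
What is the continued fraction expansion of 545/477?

[1; 7, 68]

Run the Euclidean algorithm on 545 and 477; the successive quotients are the partial quotients a_0, a_1, ... (each step inverts the fractional part left over by the previous one):
  545 = 1*477 + 68, so a_0 = 1.
  477 = 7*68 + 1, so a_1 = 7.
  68 = 68*1 + 0, so a_2 = 68.
The remainder reaches 0 after 3 divisions, so the expansion has 3 partial quotients, read off in order.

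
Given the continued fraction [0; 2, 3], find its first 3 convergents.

Using the convergent recurrence p_i = a_i*p_{i-1} + p_{i-2}, q_i = a_i*q_{i-1} + q_{i-2} with p_{-2}=0, p_{-1}=1, q_{-2}=1, q_{-1}=0:
  i=0: a_0=0, p_0 = 0*1 + 0 = 0, q_0 = 0*0 + 1 = 1.
  i=1: a_1=2, p_1 = 2*0 + 1 = 1, q_1 = 2*1 + 0 = 2.
  i=2: a_2=3, p_2 = 3*1 + 0 = 3, q_2 = 3*2 + 1 = 7.

0/1, 1/2, 3/7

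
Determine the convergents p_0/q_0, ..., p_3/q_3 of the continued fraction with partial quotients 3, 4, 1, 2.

3/1, 13/4, 16/5, 45/14

Using the convergent recurrence p_i = a_i*p_{i-1} + p_{i-2}, q_i = a_i*q_{i-1} + q_{i-2} with p_{-2}=0, p_{-1}=1, q_{-2}=1, q_{-1}=0:
  i=0: a_0=3, p_0 = 3*1 + 0 = 3, q_0 = 3*0 + 1 = 1.
  i=1: a_1=4, p_1 = 4*3 + 1 = 13, q_1 = 4*1 + 0 = 4.
  i=2: a_2=1, p_2 = 1*13 + 3 = 16, q_2 = 1*4 + 1 = 5.
  i=3: a_3=2, p_3 = 2*16 + 13 = 45, q_3 = 2*5 + 4 = 14.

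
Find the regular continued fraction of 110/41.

Run the Euclidean algorithm on 110 and 41; the successive quotients are the partial quotients a_0, a_1, ... (each step inverts the fractional part left over by the previous one):
  110 = 2*41 + 28, so a_0 = 2.
  41 = 1*28 + 13, so a_1 = 1.
  28 = 2*13 + 2, so a_2 = 2.
  13 = 6*2 + 1, so a_3 = 6.
  2 = 2*1 + 0, so a_4 = 2.
The remainder reaches 0 after 5 divisions, so the expansion has 5 partial quotients, read off in order.

[2; 1, 2, 6, 2]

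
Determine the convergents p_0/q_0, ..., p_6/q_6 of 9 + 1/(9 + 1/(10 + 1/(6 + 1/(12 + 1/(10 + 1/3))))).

9/1, 82/9, 829/91, 5056/555, 61501/6751, 620066/68065, 1921699/210946

Using the convergent recurrence p_i = a_i*p_{i-1} + p_{i-2}, q_i = a_i*q_{i-1} + q_{i-2} with p_{-2}=0, p_{-1}=1, q_{-2}=1, q_{-1}=0:
  i=0: a_0=9, p_0 = 9*1 + 0 = 9, q_0 = 9*0 + 1 = 1.
  i=1: a_1=9, p_1 = 9*9 + 1 = 82, q_1 = 9*1 + 0 = 9.
  i=2: a_2=10, p_2 = 10*82 + 9 = 829, q_2 = 10*9 + 1 = 91.
  i=3: a_3=6, p_3 = 6*829 + 82 = 5056, q_3 = 6*91 + 9 = 555.
  i=4: a_4=12, p_4 = 12*5056 + 829 = 61501, q_4 = 12*555 + 91 = 6751.
  i=5: a_5=10, p_5 = 10*61501 + 5056 = 620066, q_5 = 10*6751 + 555 = 68065.
  i=6: a_6=3, p_6 = 3*620066 + 61501 = 1921699, q_6 = 3*68065 + 6751 = 210946.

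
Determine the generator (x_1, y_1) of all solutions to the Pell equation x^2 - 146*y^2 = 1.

First expand sqrt(146) as a continued fraction. With x_i = (sqrt(146) + m_i)/d_i and (m_0, d_0) = (0, 1): a_0 = floor(sqrt(146)) = 12, since 12^2 = 144 <= 146 < 169 = 13^2.
Iterate m_{i+1} = d_i*a_i - m_i, d_{i+1} = (146 - m_{i+1}^2)/d_i, a_{i+1} = floor((a_0 + m_{i+1})/d_{i+1}):
  m_1 = 1*12 - 0 = 12, d_1 = (146 - 12^2)/1 = 2/1 = 2, a_1 = floor((12 + 12)/2) = 12.
  m_2 = 2*12 - 12 = 12, d_2 = (146 - 12^2)/2 = 2/2 = 1, a_2 = floor((12 + 12)/1) = 24.
  m_3 = 1*24 - 12 = 12, d_3 = (146 - 12^2)/1 = 2/1 = 2: (m_3, d_3) = (m_1, d_1) = (12, 2), so from here the quotients repeat a_1, a_2; the period length is 2.
So sqrt(146) = [12; (12, 24)] with period length k = 2.
k is even, so the fundamental solution of x^2 - 146y^2 = 1 is (p_{k-1}, q_{k-1}) = (p_1, q_1); compute convergents through index 1.
Convergents (p_i = a_i*p_{i-1} + p_{i-2}, q_i = a_i*q_{i-1} + q_{i-2} with p_{-2}=0, p_{-1}=1, q_{-2}=1, q_{-1}=0):
  i=0: a_0=12, p_0 = 12*1 + 0 = 12, q_0 = 12*0 + 1 = 1.
  i=1: a_1=12, p_1 = 12*12 + 1 = 145, q_1 = 12*1 + 0 = 12.
Check: 145^2 - 146*12^2 = 21025 - 21024 = 1, so (x, y) = (145, 12) solves the equation, and by the theorem it is the least positive solution.

(x, y) = (145, 12)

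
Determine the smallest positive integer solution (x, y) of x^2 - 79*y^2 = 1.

(x, y) = (80, 9)

First expand sqrt(79) as a continued fraction. With x_i = (sqrt(79) + m_i)/d_i and (m_0, d_0) = (0, 1): a_0 = floor(sqrt(79)) = 8, since 8^2 = 64 <= 79 < 81 = 9^2.
Iterate m_{i+1} = d_i*a_i - m_i, d_{i+1} = (79 - m_{i+1}^2)/d_i, a_{i+1} = floor((a_0 + m_{i+1})/d_{i+1}):
  m_1 = 1*8 - 0 = 8, d_1 = (79 - 8^2)/1 = 15/1 = 15, a_1 = floor((8 + 8)/15) = 1.
  m_2 = 15*1 - 8 = 7, d_2 = (79 - 7^2)/15 = 30/15 = 2, a_2 = floor((8 + 7)/2) = 7.
  m_3 = 2*7 - 7 = 7, d_3 = (79 - 7^2)/2 = 30/2 = 15, a_3 = floor((8 + 7)/15) = 1.
  m_4 = 15*1 - 7 = 8, d_4 = (79 - 8^2)/15 = 15/15 = 1, a_4 = floor((8 + 8)/1) = 16.
  m_5 = 1*16 - 8 = 8, d_5 = (79 - 8^2)/1 = 15/1 = 15: (m_5, d_5) = (m_1, d_1) = (8, 15), so from here the quotients repeat a_1, ..., a_4; the period length is 4.
So sqrt(79) = [8; (1, 7, 1, 16)] with period length k = 4.
k is even, so the fundamental solution of x^2 - 79y^2 = 1 is (p_{k-1}, q_{k-1}) = (p_3, q_3); compute convergents through index 3.
Convergents (p_i = a_i*p_{i-1} + p_{i-2}, q_i = a_i*q_{i-1} + q_{i-2} with p_{-2}=0, p_{-1}=1, q_{-2}=1, q_{-1}=0):
  i=0: a_0=8, p_0 = 8*1 + 0 = 8, q_0 = 8*0 + 1 = 1.
  i=1: a_1=1, p_1 = 1*8 + 1 = 9, q_1 = 1*1 + 0 = 1.
  i=2: a_2=7, p_2 = 7*9 + 8 = 71, q_2 = 7*1 + 1 = 8.
  i=3: a_3=1, p_3 = 1*71 + 9 = 80, q_3 = 1*8 + 1 = 9.
Check: 80^2 - 79*9^2 = 6400 - 6399 = 1, so (x, y) = (80, 9) solves the equation, and by the theorem it is the least positive solution.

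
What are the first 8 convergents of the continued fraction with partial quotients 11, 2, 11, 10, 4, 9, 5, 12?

Using the convergent recurrence p_i = a_i*p_{i-1} + p_{i-2}, q_i = a_i*q_{i-1} + q_{i-2} with p_{-2}=0, p_{-1}=1, q_{-2}=1, q_{-1}=0:
  i=0: a_0=11, p_0 = 11*1 + 0 = 11, q_0 = 11*0 + 1 = 1.
  i=1: a_1=2, p_1 = 2*11 + 1 = 23, q_1 = 2*1 + 0 = 2.
  i=2: a_2=11, p_2 = 11*23 + 11 = 264, q_2 = 11*2 + 1 = 23.
  i=3: a_3=10, p_3 = 10*264 + 23 = 2663, q_3 = 10*23 + 2 = 232.
  i=4: a_4=4, p_4 = 4*2663 + 264 = 10916, q_4 = 4*232 + 23 = 951.
  i=5: a_5=9, p_5 = 9*10916 + 2663 = 100907, q_5 = 9*951 + 232 = 8791.
  i=6: a_6=5, p_6 = 5*100907 + 10916 = 515451, q_6 = 5*8791 + 951 = 44906.
  i=7: a_7=12, p_7 = 12*515451 + 100907 = 6286319, q_7 = 12*44906 + 8791 = 547663.

11/1, 23/2, 264/23, 2663/232, 10916/951, 100907/8791, 515451/44906, 6286319/547663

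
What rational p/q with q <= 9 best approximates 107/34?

22/7

Expand x = 107/34 as a continued fraction with the Euclidean algorithm:
  107 = 3*34 + 5, so a_0 = 3.
  34 = 6*5 + 4, so a_1 = 6.
  5 = 1*4 + 1, so a_2 = 1.
  4 = 4*1 + 0, so a_3 = 4.
so x = [3; 6, 1, 4].
Convergents (p_i = a_i*p_{i-1} + p_{i-2}, q_i = a_i*q_{i-1} + q_{i-2} with p_{-2}=0, p_{-1}=1, q_{-2}=1, q_{-1}=0), until the denominator exceeds 9:
  i=0: a_0=3, p_0 = 3*1 + 0 = 3, q_0 = 3*0 + 1 = 1.
  i=1: a_1=6, p_1 = 6*3 + 1 = 19, q_1 = 6*1 + 0 = 6.
  i=2: a_2=1, p_2 = 1*19 + 3 = 22, q_2 = 1*6 + 1 = 7.
  i=3: a_3=4, p_3 = 4*22 + 19 = 107, q_3 = 4*7 + 6 = 34.
q_3 = 34 > 9, so the last convergent with denominator <= 9 is p_2/q_2 = 22/7.
The closest fraction with denominator <= 9 is either p_2/q_2 or the intermediate fraction (k*p_2 + p_1)/(k*q_2 + q_1) with the largest k >= 1 whose denominator stays <= 9; these approach x as k grows, and every other convergent or intermediate fraction in range is farther away.
Largest k: floor((9 - q_1)/q_2) = floor((9 - 6)/7) = 0.
Since k = 0, no intermediate fraction beyond p_2/q_2 has denominator <= 9, so the convergent 22/7 is the closest (its error is |107*7 - 22*34|/(34*7) = 1/238).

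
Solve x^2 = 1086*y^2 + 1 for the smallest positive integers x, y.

(x, y) = (725, 22)

First expand sqrt(1086) as a continued fraction. With x_i = (sqrt(1086) + m_i)/d_i and (m_0, d_0) = (0, 1): a_0 = floor(sqrt(1086)) = 32, since 32^2 = 1024 <= 1086 < 1089 = 33^2.
Iterate m_{i+1} = d_i*a_i - m_i, d_{i+1} = (1086 - m_{i+1}^2)/d_i, a_{i+1} = floor((a_0 + m_{i+1})/d_{i+1}):
  m_1 = 1*32 - 0 = 32, d_1 = (1086 - 32^2)/1 = 62/1 = 62, a_1 = floor((32 + 32)/62) = 1.
  m_2 = 62*1 - 32 = 30, d_2 = (1086 - 30^2)/62 = 186/62 = 3, a_2 = floor((32 + 30)/3) = 20.
  m_3 = 3*20 - 30 = 30, d_3 = (1086 - 30^2)/3 = 186/3 = 62, a_3 = floor((32 + 30)/62) = 1.
  m_4 = 62*1 - 30 = 32, d_4 = (1086 - 32^2)/62 = 62/62 = 1, a_4 = floor((32 + 32)/1) = 64.
  m_5 = 1*64 - 32 = 32, d_5 = (1086 - 32^2)/1 = 62/1 = 62: (m_5, d_5) = (m_1, d_1) = (32, 62), so from here the quotients repeat a_1, ..., a_4; the period length is 4.
So sqrt(1086) = [32; (1, 20, 1, 64)] with period length k = 4.
k is even, so the fundamental solution of x^2 - 1086y^2 = 1 is (p_{k-1}, q_{k-1}) = (p_3, q_3); compute convergents through index 3.
Convergents (p_i = a_i*p_{i-1} + p_{i-2}, q_i = a_i*q_{i-1} + q_{i-2} with p_{-2}=0, p_{-1}=1, q_{-2}=1, q_{-1}=0):
  i=0: a_0=32, p_0 = 32*1 + 0 = 32, q_0 = 32*0 + 1 = 1.
  i=1: a_1=1, p_1 = 1*32 + 1 = 33, q_1 = 1*1 + 0 = 1.
  i=2: a_2=20, p_2 = 20*33 + 32 = 692, q_2 = 20*1 + 1 = 21.
  i=3: a_3=1, p_3 = 1*692 + 33 = 725, q_3 = 1*21 + 1 = 22.
Check: 725^2 - 1086*22^2 = 525625 - 525624 = 1, so (x, y) = (725, 22) solves the equation, and by the theorem it is the least positive solution.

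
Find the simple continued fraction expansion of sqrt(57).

Write x_i = (sqrt(57) + m_i)/d_i with (m_0, d_0) = (0, 1). a_0 = floor(sqrt(57)) = 7, since 7^2 = 49 <= 57 < 64 = 8^2.
Iterate m_{i+1} = d_i*a_i - m_i, d_{i+1} = (57 - m_{i+1}^2)/d_i, a_{i+1} = floor((a_0 + m_{i+1})/d_{i+1}):
  m_1 = 1*7 - 0 = 7, d_1 = (57 - 7^2)/1 = 8/1 = 8, a_1 = floor((7 + 7)/8) = 1.
  m_2 = 8*1 - 7 = 1, d_2 = (57 - 1^2)/8 = 56/8 = 7, a_2 = floor((7 + 1)/7) = 1.
  m_3 = 7*1 - 1 = 6, d_3 = (57 - 6^2)/7 = 21/7 = 3, a_3 = floor((7 + 6)/3) = 4.
  m_4 = 3*4 - 6 = 6, d_4 = (57 - 6^2)/3 = 21/3 = 7, a_4 = floor((7 + 6)/7) = 1.
  m_5 = 7*1 - 6 = 1, d_5 = (57 - 1^2)/7 = 56/7 = 8, a_5 = floor((7 + 1)/8) = 1.
  m_6 = 8*1 - 1 = 7, d_6 = (57 - 7^2)/8 = 8/8 = 1, a_6 = floor((7 + 7)/1) = 14.
  m_7 = 1*14 - 7 = 7, d_7 = (57 - 7^2)/1 = 8/1 = 8: (m_7, d_7) = (m_1, d_1) = (7, 8), so from here the quotients repeat a_1, ..., a_6; the period length is 6.
Hence the expansion of sqrt(57) is a_0 = 7 followed by the repeating block 1, 1, 4, 1, 1, 14 (period 6).

[7; (1, 1, 4, 1, 1, 14)]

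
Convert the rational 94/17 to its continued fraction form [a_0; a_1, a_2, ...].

Run the Euclidean algorithm on 94 and 17; the successive quotients are the partial quotients a_0, a_1, ... (each step inverts the fractional part left over by the previous one):
  94 = 5*17 + 9, so a_0 = 5.
  17 = 1*9 + 8, so a_1 = 1.
  9 = 1*8 + 1, so a_2 = 1.
  8 = 8*1 + 0, so a_3 = 8.
The remainder reaches 0 after 4 divisions, so the expansion has 4 partial quotients, read off in order.

[5; 1, 1, 8]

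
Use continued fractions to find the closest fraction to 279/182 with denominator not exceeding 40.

23/15

Expand x = 279/182 as a continued fraction with the Euclidean algorithm:
  279 = 1*182 + 97, so a_0 = 1.
  182 = 1*97 + 85, so a_1 = 1.
  97 = 1*85 + 12, so a_2 = 1.
  85 = 7*12 + 1, so a_3 = 7.
  12 = 12*1 + 0, so a_4 = 12.
so x = [1; 1, 1, 7, 12].
Convergents (p_i = a_i*p_{i-1} + p_{i-2}, q_i = a_i*q_{i-1} + q_{i-2} with p_{-2}=0, p_{-1}=1, q_{-2}=1, q_{-1}=0), until the denominator exceeds 40:
  i=0: a_0=1, p_0 = 1*1 + 0 = 1, q_0 = 1*0 + 1 = 1.
  i=1: a_1=1, p_1 = 1*1 + 1 = 2, q_1 = 1*1 + 0 = 1.
  i=2: a_2=1, p_2 = 1*2 + 1 = 3, q_2 = 1*1 + 1 = 2.
  i=3: a_3=7, p_3 = 7*3 + 2 = 23, q_3 = 7*2 + 1 = 15.
  i=4: a_4=12, p_4 = 12*23 + 3 = 279, q_4 = 12*15 + 2 = 182.
q_4 = 182 > 40, so the last convergent with denominator <= 40 is p_3/q_3 = 23/15.
The closest fraction with denominator <= 40 is either p_3/q_3 or the intermediate fraction (k*p_3 + p_2)/(k*q_3 + q_2) with the largest k >= 1 whose denominator stays <= 40; these approach x as k grows, and every other convergent or intermediate fraction in range is farther away.
Largest k: floor((40 - q_2)/q_3) = floor((40 - 2)/15) = 2.
That gives (2*23 + 3)/(2*15 + 2) = 49/32.
Compare the errors: |x - 23/15| = |279*15 - 23*182|/(182*15) = 1/2730, and |x - 49/32| = |279*32 - 49*182|/(182*32) = 10/5824.
Cross-multiplying, 1*5824 = 5824 < 27300 = 10*2730, so 1/2730 is smaller: the convergent 23/15 is closer to x than 49/32.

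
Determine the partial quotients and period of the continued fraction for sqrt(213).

[14; (1, 1, 2, 6, 1, 8, 1, 6, 2, 1, 1, 28)]

Write x_i = (sqrt(213) + m_i)/d_i with (m_0, d_0) = (0, 1). a_0 = floor(sqrt(213)) = 14, since 14^2 = 196 <= 213 < 225 = 15^2.
Iterate m_{i+1} = d_i*a_i - m_i, d_{i+1} = (213 - m_{i+1}^2)/d_i, a_{i+1} = floor((a_0 + m_{i+1})/d_{i+1}):
  m_1 = 1*14 - 0 = 14, d_1 = (213 - 14^2)/1 = 17/1 = 17, a_1 = floor((14 + 14)/17) = 1.
  m_2 = 17*1 - 14 = 3, d_2 = (213 - 3^2)/17 = 204/17 = 12, a_2 = floor((14 + 3)/12) = 1.
  m_3 = 12*1 - 3 = 9, d_3 = (213 - 9^2)/12 = 132/12 = 11, a_3 = floor((14 + 9)/11) = 2.
  m_4 = 11*2 - 9 = 13, d_4 = (213 - 13^2)/11 = 44/11 = 4, a_4 = floor((14 + 13)/4) = 6.
  m_5 = 4*6 - 13 = 11, d_5 = (213 - 11^2)/4 = 92/4 = 23, a_5 = floor((14 + 11)/23) = 1.
  m_6 = 23*1 - 11 = 12, d_6 = (213 - 12^2)/23 = 69/23 = 3, a_6 = floor((14 + 12)/3) = 8.
  m_7 = 3*8 - 12 = 12, d_7 = (213 - 12^2)/3 = 69/3 = 23, a_7 = floor((14 + 12)/23) = 1.
  m_8 = 23*1 - 12 = 11, d_8 = (213 - 11^2)/23 = 92/23 = 4, a_8 = floor((14 + 11)/4) = 6.
  m_9 = 4*6 - 11 = 13, d_9 = (213 - 13^2)/4 = 44/4 = 11, a_9 = floor((14 + 13)/11) = 2.
  m_10 = 11*2 - 13 = 9, d_10 = (213 - 9^2)/11 = 132/11 = 12, a_10 = floor((14 + 9)/12) = 1.
  m_11 = 12*1 - 9 = 3, d_11 = (213 - 3^2)/12 = 204/12 = 17, a_11 = floor((14 + 3)/17) = 1.
  m_12 = 17*1 - 3 = 14, d_12 = (213 - 14^2)/17 = 17/17 = 1, a_12 = floor((14 + 14)/1) = 28.
  m_13 = 1*28 - 14 = 14, d_13 = (213 - 14^2)/1 = 17/1 = 17: (m_13, d_13) = (m_1, d_1) = (14, 17), so from here the quotients repeat a_1, ..., a_12; the period length is 12.
Hence the expansion of sqrt(213) is a_0 = 14 followed by the repeating block 1, 1, 2, 6, 1, 8, 1, 6, 2, 1, 1, 28 (period 12).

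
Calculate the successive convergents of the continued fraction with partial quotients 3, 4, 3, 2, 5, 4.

3/1, 13/4, 42/13, 97/30, 527/163, 2205/682

Using the convergent recurrence p_i = a_i*p_{i-1} + p_{i-2}, q_i = a_i*q_{i-1} + q_{i-2} with p_{-2}=0, p_{-1}=1, q_{-2}=1, q_{-1}=0:
  i=0: a_0=3, p_0 = 3*1 + 0 = 3, q_0 = 3*0 + 1 = 1.
  i=1: a_1=4, p_1 = 4*3 + 1 = 13, q_1 = 4*1 + 0 = 4.
  i=2: a_2=3, p_2 = 3*13 + 3 = 42, q_2 = 3*4 + 1 = 13.
  i=3: a_3=2, p_3 = 2*42 + 13 = 97, q_3 = 2*13 + 4 = 30.
  i=4: a_4=5, p_4 = 5*97 + 42 = 527, q_4 = 5*30 + 13 = 163.
  i=5: a_5=4, p_5 = 4*527 + 97 = 2205, q_5 = 4*163 + 30 = 682.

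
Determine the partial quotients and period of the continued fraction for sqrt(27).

Write x_i = (sqrt(27) + m_i)/d_i with (m_0, d_0) = (0, 1). a_0 = floor(sqrt(27)) = 5, since 5^2 = 25 <= 27 < 36 = 6^2.
Iterate m_{i+1} = d_i*a_i - m_i, d_{i+1} = (27 - m_{i+1}^2)/d_i, a_{i+1} = floor((a_0 + m_{i+1})/d_{i+1}):
  m_1 = 1*5 - 0 = 5, d_1 = (27 - 5^2)/1 = 2/1 = 2, a_1 = floor((5 + 5)/2) = 5.
  m_2 = 2*5 - 5 = 5, d_2 = (27 - 5^2)/2 = 2/2 = 1, a_2 = floor((5 + 5)/1) = 10.
  m_3 = 1*10 - 5 = 5, d_3 = (27 - 5^2)/1 = 2/1 = 2: (m_3, d_3) = (m_1, d_1) = (5, 2), so from here the quotients repeat a_1, a_2; the period length is 2.
Hence the expansion of sqrt(27) is a_0 = 5 followed by the repeating block 5, 10 (period 2).

[5; (5, 10)]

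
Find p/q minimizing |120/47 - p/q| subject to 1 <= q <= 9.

23/9

Expand x = 120/47 as a continued fraction with the Euclidean algorithm:
  120 = 2*47 + 26, so a_0 = 2.
  47 = 1*26 + 21, so a_1 = 1.
  26 = 1*21 + 5, so a_2 = 1.
  21 = 4*5 + 1, so a_3 = 4.
  5 = 5*1 + 0, so a_4 = 5.
so x = [2; 1, 1, 4, 5].
Convergents (p_i = a_i*p_{i-1} + p_{i-2}, q_i = a_i*q_{i-1} + q_{i-2} with p_{-2}=0, p_{-1}=1, q_{-2}=1, q_{-1}=0), until the denominator exceeds 9:
  i=0: a_0=2, p_0 = 2*1 + 0 = 2, q_0 = 2*0 + 1 = 1.
  i=1: a_1=1, p_1 = 1*2 + 1 = 3, q_1 = 1*1 + 0 = 1.
  i=2: a_2=1, p_2 = 1*3 + 2 = 5, q_2 = 1*1 + 1 = 2.
  i=3: a_3=4, p_3 = 4*5 + 3 = 23, q_3 = 4*2 + 1 = 9.
  i=4: a_4=5, p_4 = 5*23 + 5 = 120, q_4 = 5*9 + 2 = 47.
q_4 = 47 > 9, so the last convergent with denominator <= 9 is p_3/q_3 = 23/9.
The closest fraction with denominator <= 9 is either p_3/q_3 or the intermediate fraction (k*p_3 + p_2)/(k*q_3 + q_2) with the largest k >= 1 whose denominator stays <= 9; these approach x as k grows, and every other convergent or intermediate fraction in range is farther away.
Largest k: floor((9 - q_2)/q_3) = floor((9 - 2)/9) = 0.
Since k = 0, no intermediate fraction beyond p_3/q_3 has denominator <= 9, so the convergent 23/9 is the closest (its error is |120*9 - 23*47|/(47*9) = 1/423).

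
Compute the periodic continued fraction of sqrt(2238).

Write x_i = (sqrt(2238) + m_i)/d_i with (m_0, d_0) = (0, 1). a_0 = floor(sqrt(2238)) = 47, since 47^2 = 2209 <= 2238 < 2304 = 48^2.
Iterate m_{i+1} = d_i*a_i - m_i, d_{i+1} = (2238 - m_{i+1}^2)/d_i, a_{i+1} = floor((a_0 + m_{i+1})/d_{i+1}):
  m_1 = 1*47 - 0 = 47, d_1 = (2238 - 47^2)/1 = 29/1 = 29, a_1 = floor((47 + 47)/29) = 3.
  m_2 = 29*3 - 47 = 40, d_2 = (2238 - 40^2)/29 = 638/29 = 22, a_2 = floor((47 + 40)/22) = 3.
  m_3 = 22*3 - 40 = 26, d_3 = (2238 - 26^2)/22 = 1562/22 = 71, a_3 = floor((47 + 26)/71) = 1.
  m_4 = 71*1 - 26 = 45, d_4 = (2238 - 45^2)/71 = 213/71 = 3, a_4 = floor((47 + 45)/3) = 30.
  m_5 = 3*30 - 45 = 45, d_5 = (2238 - 45^2)/3 = 213/3 = 71, a_5 = floor((47 + 45)/71) = 1.
  m_6 = 71*1 - 45 = 26, d_6 = (2238 - 26^2)/71 = 1562/71 = 22, a_6 = floor((47 + 26)/22) = 3.
  m_7 = 22*3 - 26 = 40, d_7 = (2238 - 40^2)/22 = 638/22 = 29, a_7 = floor((47 + 40)/29) = 3.
  m_8 = 29*3 - 40 = 47, d_8 = (2238 - 47^2)/29 = 29/29 = 1, a_8 = floor((47 + 47)/1) = 94.
  m_9 = 1*94 - 47 = 47, d_9 = (2238 - 47^2)/1 = 29/1 = 29: (m_9, d_9) = (m_1, d_1) = (47, 29), so from here the quotients repeat a_1, ..., a_8; the period length is 8.
Hence the expansion of sqrt(2238) is a_0 = 47 followed by the repeating block 3, 3, 1, 30, 1, 3, 3, 94 (period 8).

[47; (3, 3, 1, 30, 1, 3, 3, 94)]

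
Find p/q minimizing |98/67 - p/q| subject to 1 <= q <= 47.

Expand x = 98/67 as a continued fraction with the Euclidean algorithm:
  98 = 1*67 + 31, so a_0 = 1.
  67 = 2*31 + 5, so a_1 = 2.
  31 = 6*5 + 1, so a_2 = 6.
  5 = 5*1 + 0, so a_3 = 5.
so x = [1; 2, 6, 5].
Convergents (p_i = a_i*p_{i-1} + p_{i-2}, q_i = a_i*q_{i-1} + q_{i-2} with p_{-2}=0, p_{-1}=1, q_{-2}=1, q_{-1}=0), until the denominator exceeds 47:
  i=0: a_0=1, p_0 = 1*1 + 0 = 1, q_0 = 1*0 + 1 = 1.
  i=1: a_1=2, p_1 = 2*1 + 1 = 3, q_1 = 2*1 + 0 = 2.
  i=2: a_2=6, p_2 = 6*3 + 1 = 19, q_2 = 6*2 + 1 = 13.
  i=3: a_3=5, p_3 = 5*19 + 3 = 98, q_3 = 5*13 + 2 = 67.
q_3 = 67 > 47, so the last convergent with denominator <= 47 is p_2/q_2 = 19/13.
The closest fraction with denominator <= 47 is either p_2/q_2 or the intermediate fraction (k*p_2 + p_1)/(k*q_2 + q_1) with the largest k >= 1 whose denominator stays <= 47; these approach x as k grows, and every other convergent or intermediate fraction in range is farther away.
Largest k: floor((47 - q_1)/q_2) = floor((47 - 2)/13) = 3.
That gives (3*19 + 3)/(3*13 + 2) = 60/41.
Compare the errors: |x - 19/13| = |98*13 - 19*67|/(67*13) = 1/871, and |x - 60/41| = |98*41 - 60*67|/(67*41) = 2/2747.
Cross-multiplying, 2*871 = 1742 < 2747 = 1*2747, so 2/2747 is smaller: the intermediate fraction 60/41 is closer to x than 19/13.

60/41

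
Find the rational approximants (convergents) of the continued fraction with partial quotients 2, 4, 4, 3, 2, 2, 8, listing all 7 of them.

2/1, 9/4, 38/17, 123/55, 284/127, 691/309, 5812/2599

Using the convergent recurrence p_i = a_i*p_{i-1} + p_{i-2}, q_i = a_i*q_{i-1} + q_{i-2} with p_{-2}=0, p_{-1}=1, q_{-2}=1, q_{-1}=0:
  i=0: a_0=2, p_0 = 2*1 + 0 = 2, q_0 = 2*0 + 1 = 1.
  i=1: a_1=4, p_1 = 4*2 + 1 = 9, q_1 = 4*1 + 0 = 4.
  i=2: a_2=4, p_2 = 4*9 + 2 = 38, q_2 = 4*4 + 1 = 17.
  i=3: a_3=3, p_3 = 3*38 + 9 = 123, q_3 = 3*17 + 4 = 55.
  i=4: a_4=2, p_4 = 2*123 + 38 = 284, q_4 = 2*55 + 17 = 127.
  i=5: a_5=2, p_5 = 2*284 + 123 = 691, q_5 = 2*127 + 55 = 309.
  i=6: a_6=8, p_6 = 8*691 + 284 = 5812, q_6 = 8*309 + 127 = 2599.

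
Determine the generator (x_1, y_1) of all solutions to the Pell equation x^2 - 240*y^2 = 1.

(x, y) = (31, 2)

First expand sqrt(240) as a continued fraction. With x_i = (sqrt(240) + m_i)/d_i and (m_0, d_0) = (0, 1): a_0 = floor(sqrt(240)) = 15, since 15^2 = 225 <= 240 < 256 = 16^2.
Iterate m_{i+1} = d_i*a_i - m_i, d_{i+1} = (240 - m_{i+1}^2)/d_i, a_{i+1} = floor((a_0 + m_{i+1})/d_{i+1}):
  m_1 = 1*15 - 0 = 15, d_1 = (240 - 15^2)/1 = 15/1 = 15, a_1 = floor((15 + 15)/15) = 2.
  m_2 = 15*2 - 15 = 15, d_2 = (240 - 15^2)/15 = 15/15 = 1, a_2 = floor((15 + 15)/1) = 30.
  m_3 = 1*30 - 15 = 15, d_3 = (240 - 15^2)/1 = 15/1 = 15: (m_3, d_3) = (m_1, d_1) = (15, 15), so from here the quotients repeat a_1, a_2; the period length is 2.
So sqrt(240) = [15; (2, 30)] with period length k = 2.
k is even, so the fundamental solution of x^2 - 240y^2 = 1 is (p_{k-1}, q_{k-1}) = (p_1, q_1); compute convergents through index 1.
Convergents (p_i = a_i*p_{i-1} + p_{i-2}, q_i = a_i*q_{i-1} + q_{i-2} with p_{-2}=0, p_{-1}=1, q_{-2}=1, q_{-1}=0):
  i=0: a_0=15, p_0 = 15*1 + 0 = 15, q_0 = 15*0 + 1 = 1.
  i=1: a_1=2, p_1 = 2*15 + 1 = 31, q_1 = 2*1 + 0 = 2.
Check: 31^2 - 240*2^2 = 961 - 960 = 1, so (x, y) = (31, 2) solves the equation, and by the theorem it is the least positive solution.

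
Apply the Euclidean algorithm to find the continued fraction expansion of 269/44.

[6; 8, 1, 4]

Run the Euclidean algorithm on 269 and 44; the successive quotients are the partial quotients a_0, a_1, ... (each step inverts the fractional part left over by the previous one):
  269 = 6*44 + 5, so a_0 = 6.
  44 = 8*5 + 4, so a_1 = 8.
  5 = 1*4 + 1, so a_2 = 1.
  4 = 4*1 + 0, so a_3 = 4.
The remainder reaches 0 after 4 divisions, so the expansion has 4 partial quotients, read off in order.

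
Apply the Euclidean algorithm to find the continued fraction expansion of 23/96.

Run the Euclidean algorithm on 23 and 96; the successive quotients are the partial quotients a_0, a_1, ... (each step inverts the fractional part left over by the previous one):
  23 = 0*96 + 23, so a_0 = 0.
  96 = 4*23 + 4, so a_1 = 4.
  23 = 5*4 + 3, so a_2 = 5.
  4 = 1*3 + 1, so a_3 = 1.
  3 = 3*1 + 0, so a_4 = 3.
The remainder reaches 0 after 5 divisions, so the expansion has 5 partial quotients, read off in order.

[0; 4, 5, 1, 3]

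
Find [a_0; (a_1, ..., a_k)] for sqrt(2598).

Write x_i = (sqrt(2598) + m_i)/d_i with (m_0, d_0) = (0, 1). a_0 = floor(sqrt(2598)) = 50, since 50^2 = 2500 <= 2598 < 2601 = 51^2.
Iterate m_{i+1} = d_i*a_i - m_i, d_{i+1} = (2598 - m_{i+1}^2)/d_i, a_{i+1} = floor((a_0 + m_{i+1})/d_{i+1}):
  m_1 = 1*50 - 0 = 50, d_1 = (2598 - 50^2)/1 = 98/1 = 98, a_1 = floor((50 + 50)/98) = 1.
  m_2 = 98*1 - 50 = 48, d_2 = (2598 - 48^2)/98 = 294/98 = 3, a_2 = floor((50 + 48)/3) = 32.
  m_3 = 3*32 - 48 = 48, d_3 = (2598 - 48^2)/3 = 294/3 = 98, a_3 = floor((50 + 48)/98) = 1.
  m_4 = 98*1 - 48 = 50, d_4 = (2598 - 50^2)/98 = 98/98 = 1, a_4 = floor((50 + 50)/1) = 100.
  m_5 = 1*100 - 50 = 50, d_5 = (2598 - 50^2)/1 = 98/1 = 98: (m_5, d_5) = (m_1, d_1) = (50, 98), so from here the quotients repeat a_1, ..., a_4; the period length is 4.
Hence the expansion of sqrt(2598) is a_0 = 50 followed by the repeating block 1, 32, 1, 100 (period 4).

[50; (1, 32, 1, 100)]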